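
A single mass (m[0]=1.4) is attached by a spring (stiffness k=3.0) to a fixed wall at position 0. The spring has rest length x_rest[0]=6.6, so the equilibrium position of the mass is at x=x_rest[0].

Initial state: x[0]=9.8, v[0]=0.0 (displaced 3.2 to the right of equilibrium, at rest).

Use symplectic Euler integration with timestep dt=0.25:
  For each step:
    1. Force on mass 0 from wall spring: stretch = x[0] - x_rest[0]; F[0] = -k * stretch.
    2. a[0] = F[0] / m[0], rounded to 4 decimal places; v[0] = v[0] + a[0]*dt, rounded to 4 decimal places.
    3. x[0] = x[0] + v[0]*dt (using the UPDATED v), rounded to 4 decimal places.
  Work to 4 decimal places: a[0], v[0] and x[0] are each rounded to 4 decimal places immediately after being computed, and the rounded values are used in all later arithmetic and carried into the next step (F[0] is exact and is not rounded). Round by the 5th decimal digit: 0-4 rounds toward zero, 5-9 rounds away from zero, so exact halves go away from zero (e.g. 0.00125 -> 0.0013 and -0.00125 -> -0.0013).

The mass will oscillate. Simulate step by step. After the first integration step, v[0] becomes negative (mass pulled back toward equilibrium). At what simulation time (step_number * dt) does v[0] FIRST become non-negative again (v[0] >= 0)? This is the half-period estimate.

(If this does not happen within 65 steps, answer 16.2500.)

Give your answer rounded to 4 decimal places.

Answer: 2.2500

Derivation:
Step 0: x=[9.8000] v=[0.0000]
Step 1: x=[9.3714] v=[-1.7143]
Step 2: x=[8.5717] v=[-3.1990]
Step 3: x=[7.5079] v=[-4.2553]
Step 4: x=[6.3225] v=[-4.7417]
Step 5: x=[5.1742] v=[-4.5931]
Step 6: x=[4.2169] v=[-3.8293]
Step 7: x=[3.5787] v=[-2.5527]
Step 8: x=[3.3452] v=[-0.9342]
Step 9: x=[3.5476] v=[0.8095]
First v>=0 after going negative at step 9, time=2.2500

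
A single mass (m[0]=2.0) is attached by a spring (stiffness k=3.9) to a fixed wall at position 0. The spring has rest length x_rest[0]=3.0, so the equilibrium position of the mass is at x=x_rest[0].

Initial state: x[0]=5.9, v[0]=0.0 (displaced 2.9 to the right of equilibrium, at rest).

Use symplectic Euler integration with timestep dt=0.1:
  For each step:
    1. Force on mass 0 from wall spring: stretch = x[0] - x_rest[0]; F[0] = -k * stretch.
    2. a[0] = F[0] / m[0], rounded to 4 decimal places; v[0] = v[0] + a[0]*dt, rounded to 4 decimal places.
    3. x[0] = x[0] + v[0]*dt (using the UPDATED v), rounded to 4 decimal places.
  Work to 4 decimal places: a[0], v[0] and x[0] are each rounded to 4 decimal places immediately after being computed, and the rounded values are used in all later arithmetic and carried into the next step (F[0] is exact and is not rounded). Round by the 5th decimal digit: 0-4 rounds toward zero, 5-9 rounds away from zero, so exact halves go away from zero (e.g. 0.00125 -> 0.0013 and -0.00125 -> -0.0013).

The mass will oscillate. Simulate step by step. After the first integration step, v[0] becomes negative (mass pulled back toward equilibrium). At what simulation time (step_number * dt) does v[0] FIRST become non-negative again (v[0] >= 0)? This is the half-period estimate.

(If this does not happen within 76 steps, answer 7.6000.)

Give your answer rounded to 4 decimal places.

Step 0: x=[5.9000] v=[0.0000]
Step 1: x=[5.8435] v=[-0.5655]
Step 2: x=[5.7315] v=[-1.1200]
Step 3: x=[5.5662] v=[-1.6526]
Step 4: x=[5.3509] v=[-2.1530]
Step 5: x=[5.0898] v=[-2.6114]
Step 6: x=[4.7879] v=[-3.0189]
Step 7: x=[4.4512] v=[-3.3675]
Step 8: x=[4.0862] v=[-3.6505]
Step 9: x=[3.7000] v=[-3.8623]
Step 10: x=[3.3001] v=[-3.9988]
Step 11: x=[2.8944] v=[-4.0573]
Step 12: x=[2.4907] v=[-4.0367]
Step 13: x=[2.0970] v=[-3.9374]
Step 14: x=[1.7209] v=[-3.7613]
Step 15: x=[1.3697] v=[-3.5119]
Step 16: x=[1.0503] v=[-3.1940]
Step 17: x=[0.7689] v=[-2.8138]
Step 18: x=[0.5310] v=[-2.3787]
Step 19: x=[0.3413] v=[-1.8972]
Step 20: x=[0.2034] v=[-1.3788]
Step 21: x=[0.1201] v=[-0.8335]
Step 22: x=[0.0929] v=[-0.2719]
Step 23: x=[0.1224] v=[0.2950]
First v>=0 after going negative at step 23, time=2.3000

Answer: 2.3000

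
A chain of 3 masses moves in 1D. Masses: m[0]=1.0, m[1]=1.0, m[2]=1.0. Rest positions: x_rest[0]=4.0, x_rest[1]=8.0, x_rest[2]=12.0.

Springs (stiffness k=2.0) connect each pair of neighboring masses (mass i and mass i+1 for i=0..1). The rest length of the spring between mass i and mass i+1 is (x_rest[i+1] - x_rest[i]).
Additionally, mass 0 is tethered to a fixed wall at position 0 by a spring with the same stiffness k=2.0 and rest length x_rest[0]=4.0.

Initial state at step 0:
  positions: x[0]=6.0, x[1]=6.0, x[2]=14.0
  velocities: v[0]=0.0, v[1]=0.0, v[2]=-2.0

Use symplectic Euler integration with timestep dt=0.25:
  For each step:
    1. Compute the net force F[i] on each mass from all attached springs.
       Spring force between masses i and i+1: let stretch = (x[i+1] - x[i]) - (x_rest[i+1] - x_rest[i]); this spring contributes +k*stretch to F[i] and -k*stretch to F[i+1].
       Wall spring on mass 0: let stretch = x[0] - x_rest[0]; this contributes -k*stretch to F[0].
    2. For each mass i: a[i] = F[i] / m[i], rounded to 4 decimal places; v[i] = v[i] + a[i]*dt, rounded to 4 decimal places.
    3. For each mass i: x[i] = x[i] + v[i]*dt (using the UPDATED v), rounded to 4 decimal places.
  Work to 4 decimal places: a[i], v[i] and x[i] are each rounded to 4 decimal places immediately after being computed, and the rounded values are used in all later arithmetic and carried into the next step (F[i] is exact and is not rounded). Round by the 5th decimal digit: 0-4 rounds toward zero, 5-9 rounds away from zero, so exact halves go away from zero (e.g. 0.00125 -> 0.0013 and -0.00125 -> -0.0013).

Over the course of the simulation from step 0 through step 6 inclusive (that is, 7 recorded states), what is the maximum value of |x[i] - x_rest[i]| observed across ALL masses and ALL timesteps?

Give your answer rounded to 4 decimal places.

Step 0: x=[6.0000 6.0000 14.0000] v=[0.0000 0.0000 -2.0000]
Step 1: x=[5.2500 7.0000 13.0000] v=[-3.0000 4.0000 -4.0000]
Step 2: x=[4.0625 8.5313 11.7500] v=[-4.7500 6.1250 -5.0000]
Step 3: x=[2.9258 9.9063 10.5977] v=[-4.5469 5.5000 -4.6094]
Step 4: x=[2.2959 10.4952 9.8589] v=[-2.5196 2.3555 -2.9551]
Step 5: x=[2.4039 9.9796 9.6997] v=[0.4321 -2.0623 -0.6370]
Step 6: x=[3.1584 8.4821 10.0755] v=[3.0180 -5.9901 1.5030]
Max displacement = 2.4952

Answer: 2.4952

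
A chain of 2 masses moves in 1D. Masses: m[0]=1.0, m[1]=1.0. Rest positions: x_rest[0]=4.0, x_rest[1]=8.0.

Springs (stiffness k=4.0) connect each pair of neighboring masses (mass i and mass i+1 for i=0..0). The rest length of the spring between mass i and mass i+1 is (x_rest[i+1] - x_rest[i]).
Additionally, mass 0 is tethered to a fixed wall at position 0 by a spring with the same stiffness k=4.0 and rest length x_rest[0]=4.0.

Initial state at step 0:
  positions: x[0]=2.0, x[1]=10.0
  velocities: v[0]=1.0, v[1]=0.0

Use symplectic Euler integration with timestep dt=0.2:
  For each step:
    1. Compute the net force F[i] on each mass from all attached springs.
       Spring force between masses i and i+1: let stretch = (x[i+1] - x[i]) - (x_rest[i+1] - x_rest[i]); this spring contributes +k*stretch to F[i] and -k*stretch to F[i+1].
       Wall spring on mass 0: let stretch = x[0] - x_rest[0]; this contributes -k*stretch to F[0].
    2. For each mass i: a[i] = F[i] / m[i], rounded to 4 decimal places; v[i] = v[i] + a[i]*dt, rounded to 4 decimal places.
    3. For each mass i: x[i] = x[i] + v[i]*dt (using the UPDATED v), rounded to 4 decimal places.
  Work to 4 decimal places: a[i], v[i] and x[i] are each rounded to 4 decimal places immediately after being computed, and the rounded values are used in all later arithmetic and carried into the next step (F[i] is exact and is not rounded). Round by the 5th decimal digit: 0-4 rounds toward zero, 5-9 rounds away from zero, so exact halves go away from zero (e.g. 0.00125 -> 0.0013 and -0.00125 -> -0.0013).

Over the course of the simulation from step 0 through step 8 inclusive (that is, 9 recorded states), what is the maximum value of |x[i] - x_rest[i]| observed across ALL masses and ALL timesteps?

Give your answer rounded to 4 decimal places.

Answer: 2.8911

Derivation:
Step 0: x=[2.0000 10.0000] v=[1.0000 0.0000]
Step 1: x=[3.1600 9.3600] v=[5.8000 -3.2000]
Step 2: x=[4.8064 8.3680] v=[8.2320 -4.9600]
Step 3: x=[6.2536 7.4461] v=[7.2362 -4.6093]
Step 4: x=[6.8911 6.9734] v=[3.1873 -2.3633]
Step 5: x=[6.4392 7.1276] v=[-2.2597 0.7709]
Step 6: x=[5.0671 7.8116] v=[-6.8603 3.4202]
Step 7: x=[3.3234 8.6965] v=[-8.7184 4.4246]
Step 8: x=[1.9077 9.3617] v=[-7.0786 3.3261]
Max displacement = 2.8911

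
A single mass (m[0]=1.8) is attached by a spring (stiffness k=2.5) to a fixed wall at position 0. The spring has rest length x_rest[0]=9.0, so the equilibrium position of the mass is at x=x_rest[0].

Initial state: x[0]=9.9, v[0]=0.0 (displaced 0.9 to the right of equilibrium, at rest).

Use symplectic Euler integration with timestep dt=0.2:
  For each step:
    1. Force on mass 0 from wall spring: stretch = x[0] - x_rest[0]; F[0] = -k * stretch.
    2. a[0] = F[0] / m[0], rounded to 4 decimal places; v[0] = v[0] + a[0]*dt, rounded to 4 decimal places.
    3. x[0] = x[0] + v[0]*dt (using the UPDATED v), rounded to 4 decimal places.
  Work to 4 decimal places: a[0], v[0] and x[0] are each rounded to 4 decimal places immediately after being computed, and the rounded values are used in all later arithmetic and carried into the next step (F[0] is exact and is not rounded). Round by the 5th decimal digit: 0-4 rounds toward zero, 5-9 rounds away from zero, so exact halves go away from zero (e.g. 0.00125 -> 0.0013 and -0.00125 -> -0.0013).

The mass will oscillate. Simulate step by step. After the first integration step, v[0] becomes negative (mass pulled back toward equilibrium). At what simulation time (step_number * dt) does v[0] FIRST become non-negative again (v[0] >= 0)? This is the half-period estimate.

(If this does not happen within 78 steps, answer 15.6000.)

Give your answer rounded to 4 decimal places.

Answer: 2.8000

Derivation:
Step 0: x=[9.9000] v=[0.0000]
Step 1: x=[9.8500] v=[-0.2500]
Step 2: x=[9.7528] v=[-0.4861]
Step 3: x=[9.6138] v=[-0.6952]
Step 4: x=[9.4407] v=[-0.8657]
Step 5: x=[9.2431] v=[-0.9881]
Step 6: x=[9.0320] v=[-1.0556]
Step 7: x=[8.8191] v=[-1.0645]
Step 8: x=[8.6163] v=[-1.0142]
Step 9: x=[8.4348] v=[-0.9076]
Step 10: x=[8.2847] v=[-0.7506]
Step 11: x=[8.1743] v=[-0.5519]
Step 12: x=[8.1098] v=[-0.3225]
Step 13: x=[8.0948] v=[-0.0752]
Step 14: x=[8.1300] v=[0.1762]
First v>=0 after going negative at step 14, time=2.8000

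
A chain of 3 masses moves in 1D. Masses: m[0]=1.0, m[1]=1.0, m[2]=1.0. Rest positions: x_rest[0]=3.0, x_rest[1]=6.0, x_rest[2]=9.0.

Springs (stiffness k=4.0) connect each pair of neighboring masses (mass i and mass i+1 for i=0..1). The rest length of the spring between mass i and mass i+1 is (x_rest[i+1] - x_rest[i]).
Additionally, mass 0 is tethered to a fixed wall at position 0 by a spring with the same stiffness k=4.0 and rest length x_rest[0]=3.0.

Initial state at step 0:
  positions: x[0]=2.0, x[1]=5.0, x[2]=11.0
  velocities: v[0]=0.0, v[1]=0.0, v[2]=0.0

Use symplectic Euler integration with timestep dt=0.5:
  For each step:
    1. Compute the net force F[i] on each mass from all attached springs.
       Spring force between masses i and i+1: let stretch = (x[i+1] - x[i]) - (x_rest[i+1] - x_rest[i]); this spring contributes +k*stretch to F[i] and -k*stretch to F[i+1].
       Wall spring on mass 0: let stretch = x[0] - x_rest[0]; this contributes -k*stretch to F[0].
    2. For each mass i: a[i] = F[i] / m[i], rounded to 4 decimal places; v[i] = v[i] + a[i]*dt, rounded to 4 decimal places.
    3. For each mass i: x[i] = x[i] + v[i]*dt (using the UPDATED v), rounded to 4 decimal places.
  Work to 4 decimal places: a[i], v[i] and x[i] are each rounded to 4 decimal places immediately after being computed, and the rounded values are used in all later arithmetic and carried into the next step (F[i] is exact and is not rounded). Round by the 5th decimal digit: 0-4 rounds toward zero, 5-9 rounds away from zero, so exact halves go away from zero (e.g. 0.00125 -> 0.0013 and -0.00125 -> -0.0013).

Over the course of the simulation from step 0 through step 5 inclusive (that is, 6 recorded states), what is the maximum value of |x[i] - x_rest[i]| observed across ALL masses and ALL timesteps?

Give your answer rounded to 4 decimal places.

Answer: 3.0000

Derivation:
Step 0: x=[2.0000 5.0000 11.0000] v=[0.0000 0.0000 0.0000]
Step 1: x=[3.0000 8.0000 8.0000] v=[2.0000 6.0000 -6.0000]
Step 2: x=[6.0000 6.0000 8.0000] v=[6.0000 -4.0000 0.0000]
Step 3: x=[3.0000 6.0000 9.0000] v=[-6.0000 0.0000 2.0000]
Step 4: x=[0.0000 6.0000 10.0000] v=[-6.0000 0.0000 2.0000]
Step 5: x=[3.0000 4.0000 10.0000] v=[6.0000 -4.0000 0.0000]
Max displacement = 3.0000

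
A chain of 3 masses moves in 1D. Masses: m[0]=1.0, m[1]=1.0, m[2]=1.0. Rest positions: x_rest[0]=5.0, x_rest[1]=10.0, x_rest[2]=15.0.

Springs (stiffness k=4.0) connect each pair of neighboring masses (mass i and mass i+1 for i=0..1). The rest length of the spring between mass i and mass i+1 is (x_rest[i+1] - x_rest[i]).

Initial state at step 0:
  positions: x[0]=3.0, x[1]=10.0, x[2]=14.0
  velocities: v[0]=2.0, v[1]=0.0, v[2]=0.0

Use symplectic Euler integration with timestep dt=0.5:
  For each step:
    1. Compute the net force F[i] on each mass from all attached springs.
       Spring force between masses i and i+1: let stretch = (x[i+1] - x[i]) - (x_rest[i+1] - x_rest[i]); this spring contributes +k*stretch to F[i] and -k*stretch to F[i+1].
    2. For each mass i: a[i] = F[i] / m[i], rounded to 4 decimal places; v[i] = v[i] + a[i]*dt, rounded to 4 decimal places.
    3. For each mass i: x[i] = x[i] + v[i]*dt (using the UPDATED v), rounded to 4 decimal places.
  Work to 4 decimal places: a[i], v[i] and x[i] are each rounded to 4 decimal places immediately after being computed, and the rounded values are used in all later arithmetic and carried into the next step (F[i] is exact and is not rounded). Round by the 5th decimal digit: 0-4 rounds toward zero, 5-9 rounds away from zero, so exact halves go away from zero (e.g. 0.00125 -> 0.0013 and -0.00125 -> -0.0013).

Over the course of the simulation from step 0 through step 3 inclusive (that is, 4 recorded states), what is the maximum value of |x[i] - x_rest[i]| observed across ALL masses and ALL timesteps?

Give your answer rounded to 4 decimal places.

Step 0: x=[3.0000 10.0000 14.0000] v=[2.0000 0.0000 0.0000]
Step 1: x=[6.0000 7.0000 15.0000] v=[6.0000 -6.0000 2.0000]
Step 2: x=[5.0000 11.0000 13.0000] v=[-2.0000 8.0000 -4.0000]
Step 3: x=[5.0000 11.0000 14.0000] v=[0.0000 0.0000 2.0000]
Max displacement = 3.0000

Answer: 3.0000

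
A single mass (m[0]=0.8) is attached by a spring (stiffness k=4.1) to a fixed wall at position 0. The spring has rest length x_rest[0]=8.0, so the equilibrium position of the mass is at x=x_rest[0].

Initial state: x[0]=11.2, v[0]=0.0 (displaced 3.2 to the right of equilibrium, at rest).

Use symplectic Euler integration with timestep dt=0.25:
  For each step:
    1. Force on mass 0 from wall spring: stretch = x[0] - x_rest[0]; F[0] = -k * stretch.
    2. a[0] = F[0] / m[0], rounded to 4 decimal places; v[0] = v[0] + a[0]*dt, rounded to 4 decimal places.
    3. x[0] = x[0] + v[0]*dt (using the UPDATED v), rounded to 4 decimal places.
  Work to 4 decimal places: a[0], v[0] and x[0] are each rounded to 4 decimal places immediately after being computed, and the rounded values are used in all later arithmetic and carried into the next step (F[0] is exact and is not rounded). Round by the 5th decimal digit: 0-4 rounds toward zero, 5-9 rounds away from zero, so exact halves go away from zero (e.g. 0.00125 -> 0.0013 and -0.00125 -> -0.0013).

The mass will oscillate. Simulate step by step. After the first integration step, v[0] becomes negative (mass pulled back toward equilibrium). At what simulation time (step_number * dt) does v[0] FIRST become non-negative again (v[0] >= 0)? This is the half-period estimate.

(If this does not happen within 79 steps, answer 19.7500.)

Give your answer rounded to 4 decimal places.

Answer: 1.5000

Derivation:
Step 0: x=[11.2000] v=[0.0000]
Step 1: x=[10.1750] v=[-4.1000]
Step 2: x=[8.4533] v=[-6.8867]
Step 3: x=[6.5864] v=[-7.4675]
Step 4: x=[5.1723] v=[-5.6563]
Step 5: x=[4.6640] v=[-2.0333]
Step 6: x=[5.2243] v=[2.2410]
First v>=0 after going negative at step 6, time=1.5000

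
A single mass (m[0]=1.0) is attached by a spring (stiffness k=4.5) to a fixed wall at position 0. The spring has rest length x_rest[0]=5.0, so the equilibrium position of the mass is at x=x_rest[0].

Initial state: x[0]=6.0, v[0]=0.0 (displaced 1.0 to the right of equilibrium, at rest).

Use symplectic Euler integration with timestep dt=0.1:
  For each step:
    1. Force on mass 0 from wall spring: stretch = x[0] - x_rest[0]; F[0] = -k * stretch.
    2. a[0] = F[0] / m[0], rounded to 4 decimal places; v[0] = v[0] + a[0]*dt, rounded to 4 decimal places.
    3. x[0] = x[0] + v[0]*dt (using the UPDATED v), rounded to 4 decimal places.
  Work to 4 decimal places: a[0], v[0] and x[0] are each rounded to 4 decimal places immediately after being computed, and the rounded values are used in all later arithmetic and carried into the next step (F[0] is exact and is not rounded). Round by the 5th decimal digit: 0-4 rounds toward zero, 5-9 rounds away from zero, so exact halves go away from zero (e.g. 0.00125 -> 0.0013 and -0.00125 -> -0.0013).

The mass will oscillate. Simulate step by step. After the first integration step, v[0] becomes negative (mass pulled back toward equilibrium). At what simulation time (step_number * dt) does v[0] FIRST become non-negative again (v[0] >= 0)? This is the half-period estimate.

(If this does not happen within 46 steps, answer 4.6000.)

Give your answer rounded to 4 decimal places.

Step 0: x=[6.0000] v=[0.0000]
Step 1: x=[5.9550] v=[-0.4500]
Step 2: x=[5.8670] v=[-0.8798]
Step 3: x=[5.7400] v=[-1.2700]
Step 4: x=[5.5797] v=[-1.6030]
Step 5: x=[5.3933] v=[-1.8639]
Step 6: x=[5.1892] v=[-2.0409]
Step 7: x=[4.9766] v=[-2.1260]
Step 8: x=[4.7651] v=[-2.1155]
Step 9: x=[4.5641] v=[-2.0098]
Step 10: x=[4.3827] v=[-1.8136]
Step 11: x=[4.2291] v=[-1.5358]
Step 12: x=[4.1102] v=[-1.1889]
Step 13: x=[4.0314] v=[-0.7885]
Step 14: x=[3.9961] v=[-0.3526]
Step 15: x=[4.0060] v=[0.0992]
First v>=0 after going negative at step 15, time=1.5000

Answer: 1.5000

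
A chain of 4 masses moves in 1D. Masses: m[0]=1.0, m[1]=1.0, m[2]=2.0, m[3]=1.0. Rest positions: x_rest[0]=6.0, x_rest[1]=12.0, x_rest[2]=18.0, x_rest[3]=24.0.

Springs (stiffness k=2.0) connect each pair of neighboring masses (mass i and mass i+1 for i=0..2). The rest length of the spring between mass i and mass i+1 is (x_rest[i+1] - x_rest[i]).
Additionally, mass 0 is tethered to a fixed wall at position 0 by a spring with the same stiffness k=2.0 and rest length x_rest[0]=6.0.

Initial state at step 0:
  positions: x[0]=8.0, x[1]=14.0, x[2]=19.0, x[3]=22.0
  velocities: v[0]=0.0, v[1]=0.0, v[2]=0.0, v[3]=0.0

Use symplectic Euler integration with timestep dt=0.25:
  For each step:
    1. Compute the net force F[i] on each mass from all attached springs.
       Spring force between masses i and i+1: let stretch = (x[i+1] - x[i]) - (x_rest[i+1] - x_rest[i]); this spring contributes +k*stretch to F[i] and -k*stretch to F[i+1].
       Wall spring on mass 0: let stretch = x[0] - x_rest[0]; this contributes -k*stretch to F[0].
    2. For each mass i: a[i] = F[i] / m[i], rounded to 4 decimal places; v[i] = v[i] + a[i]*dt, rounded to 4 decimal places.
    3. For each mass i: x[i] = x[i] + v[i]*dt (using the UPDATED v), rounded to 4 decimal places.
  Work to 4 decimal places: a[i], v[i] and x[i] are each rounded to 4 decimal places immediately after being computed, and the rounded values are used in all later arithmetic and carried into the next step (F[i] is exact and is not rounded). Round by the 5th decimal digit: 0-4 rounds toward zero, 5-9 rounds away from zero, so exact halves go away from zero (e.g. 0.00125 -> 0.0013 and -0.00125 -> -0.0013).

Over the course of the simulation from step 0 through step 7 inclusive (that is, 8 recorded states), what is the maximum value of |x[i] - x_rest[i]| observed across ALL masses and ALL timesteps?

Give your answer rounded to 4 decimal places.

Step 0: x=[8.0000 14.0000 19.0000 22.0000] v=[0.0000 0.0000 0.0000 0.0000]
Step 1: x=[7.7500 13.8750 18.8750 22.3750] v=[-1.0000 -0.5000 -0.5000 1.5000]
Step 2: x=[7.2969 13.6094 18.6563 23.0625] v=[-1.8125 -1.0625 -0.8750 2.7500]
Step 3: x=[6.7207 13.1856 18.3975 23.9492] v=[-2.3047 -1.6953 -1.0352 3.5469]
Step 4: x=[6.1126 12.6052 18.1599 24.8920] v=[-2.4326 -2.3218 -0.9503 3.7711]
Step 5: x=[5.5520 11.9075 17.9959 25.7433] v=[-2.2426 -2.7908 -0.6560 3.4051]
Step 6: x=[5.0918 11.1764 17.9356 26.3762] v=[-1.8409 -2.9244 -0.2413 2.5314]
Step 7: x=[4.7557 10.5296 17.9804 26.7040] v=[-1.3445 -2.5871 0.1791 1.3111]
Max displacement = 2.7040

Answer: 2.7040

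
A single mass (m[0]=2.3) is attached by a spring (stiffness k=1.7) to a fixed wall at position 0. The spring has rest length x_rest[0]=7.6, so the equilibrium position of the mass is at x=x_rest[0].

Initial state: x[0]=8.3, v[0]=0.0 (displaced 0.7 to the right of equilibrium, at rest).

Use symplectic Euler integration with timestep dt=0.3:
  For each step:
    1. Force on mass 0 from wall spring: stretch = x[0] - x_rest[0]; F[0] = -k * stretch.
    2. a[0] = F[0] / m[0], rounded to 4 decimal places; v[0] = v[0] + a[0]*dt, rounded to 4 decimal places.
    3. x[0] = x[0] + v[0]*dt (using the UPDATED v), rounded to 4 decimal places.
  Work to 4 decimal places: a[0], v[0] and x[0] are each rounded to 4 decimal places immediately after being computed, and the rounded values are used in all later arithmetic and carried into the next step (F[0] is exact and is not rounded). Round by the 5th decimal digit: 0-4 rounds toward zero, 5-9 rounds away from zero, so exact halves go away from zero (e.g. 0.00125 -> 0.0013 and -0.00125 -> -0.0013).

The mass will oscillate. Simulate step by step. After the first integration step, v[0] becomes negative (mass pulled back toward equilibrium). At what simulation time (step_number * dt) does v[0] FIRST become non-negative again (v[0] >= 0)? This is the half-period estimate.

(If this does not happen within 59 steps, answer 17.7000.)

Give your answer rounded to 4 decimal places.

Answer: 3.9000

Derivation:
Step 0: x=[8.3000] v=[0.0000]
Step 1: x=[8.2534] v=[-0.1552]
Step 2: x=[8.1634] v=[-0.3001]
Step 3: x=[8.0359] v=[-0.4250]
Step 4: x=[7.8794] v=[-0.5217]
Step 5: x=[7.7043] v=[-0.5837]
Step 6: x=[7.5223] v=[-0.6068]
Step 7: x=[7.3454] v=[-0.5896]
Step 8: x=[7.1855] v=[-0.5331]
Step 9: x=[7.0531] v=[-0.4412]
Step 10: x=[6.9571] v=[-0.3199]
Step 11: x=[6.9039] v=[-0.1773]
Step 12: x=[6.8970] v=[-0.0230]
Step 13: x=[6.9369] v=[0.1329]
First v>=0 after going negative at step 13, time=3.9000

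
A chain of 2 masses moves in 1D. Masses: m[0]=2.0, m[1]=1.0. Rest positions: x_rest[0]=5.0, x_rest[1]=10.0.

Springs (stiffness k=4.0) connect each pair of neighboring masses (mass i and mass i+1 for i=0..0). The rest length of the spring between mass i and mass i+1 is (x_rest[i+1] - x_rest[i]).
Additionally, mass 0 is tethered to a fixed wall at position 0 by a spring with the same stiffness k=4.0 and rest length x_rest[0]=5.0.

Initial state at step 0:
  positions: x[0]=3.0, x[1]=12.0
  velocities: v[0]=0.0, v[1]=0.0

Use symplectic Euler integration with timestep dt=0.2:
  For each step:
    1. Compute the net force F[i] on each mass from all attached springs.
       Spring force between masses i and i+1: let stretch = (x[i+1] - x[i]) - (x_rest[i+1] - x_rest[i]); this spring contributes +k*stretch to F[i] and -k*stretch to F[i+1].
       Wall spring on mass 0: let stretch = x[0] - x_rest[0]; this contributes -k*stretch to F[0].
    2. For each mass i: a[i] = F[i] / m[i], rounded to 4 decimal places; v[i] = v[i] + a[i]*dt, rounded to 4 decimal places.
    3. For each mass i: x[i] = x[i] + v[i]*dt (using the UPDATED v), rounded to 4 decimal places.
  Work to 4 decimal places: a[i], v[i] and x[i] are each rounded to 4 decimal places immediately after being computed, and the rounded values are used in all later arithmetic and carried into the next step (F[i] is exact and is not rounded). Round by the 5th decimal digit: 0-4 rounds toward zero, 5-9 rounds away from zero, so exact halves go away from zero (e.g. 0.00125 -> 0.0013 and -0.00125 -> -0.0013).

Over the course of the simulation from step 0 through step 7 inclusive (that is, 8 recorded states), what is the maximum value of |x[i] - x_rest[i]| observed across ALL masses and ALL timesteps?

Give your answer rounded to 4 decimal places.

Answer: 2.5871

Derivation:
Step 0: x=[3.0000 12.0000] v=[0.0000 0.0000]
Step 1: x=[3.4800 11.3600] v=[2.4000 -3.2000]
Step 2: x=[4.3120 10.2592] v=[4.1600 -5.5040]
Step 3: x=[5.2748 9.0068] v=[4.8141 -6.2618]
Step 4: x=[6.1142 7.9573] v=[4.1970 -5.2474]
Step 5: x=[6.6119 7.4129] v=[2.4886 -2.7219]
Step 6: x=[6.6447 7.5404] v=[0.1642 0.6373]
Step 7: x=[6.2176 8.3245] v=[-2.1354 3.9207]
Max displacement = 2.5871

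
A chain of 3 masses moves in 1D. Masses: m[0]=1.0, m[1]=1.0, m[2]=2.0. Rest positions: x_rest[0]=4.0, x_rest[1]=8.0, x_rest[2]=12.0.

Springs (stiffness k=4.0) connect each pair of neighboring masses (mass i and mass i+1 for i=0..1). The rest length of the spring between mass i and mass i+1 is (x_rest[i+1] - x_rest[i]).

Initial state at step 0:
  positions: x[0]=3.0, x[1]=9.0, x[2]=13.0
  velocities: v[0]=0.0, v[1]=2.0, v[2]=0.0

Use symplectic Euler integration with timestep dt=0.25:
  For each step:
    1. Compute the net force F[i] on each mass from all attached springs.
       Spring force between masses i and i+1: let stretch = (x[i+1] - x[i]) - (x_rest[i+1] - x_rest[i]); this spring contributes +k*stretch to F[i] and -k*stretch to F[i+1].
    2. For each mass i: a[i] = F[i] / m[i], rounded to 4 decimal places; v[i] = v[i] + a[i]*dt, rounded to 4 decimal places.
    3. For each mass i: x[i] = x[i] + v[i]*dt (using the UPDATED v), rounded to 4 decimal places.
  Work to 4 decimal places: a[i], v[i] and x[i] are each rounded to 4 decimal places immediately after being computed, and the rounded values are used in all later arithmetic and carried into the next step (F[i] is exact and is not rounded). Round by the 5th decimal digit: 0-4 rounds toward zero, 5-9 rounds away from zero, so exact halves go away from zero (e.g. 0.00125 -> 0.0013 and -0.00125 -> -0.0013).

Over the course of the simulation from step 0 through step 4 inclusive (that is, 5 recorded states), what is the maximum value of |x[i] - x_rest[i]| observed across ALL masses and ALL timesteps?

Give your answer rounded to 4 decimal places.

Answer: 1.9922

Derivation:
Step 0: x=[3.0000 9.0000 13.0000] v=[0.0000 2.0000 0.0000]
Step 1: x=[3.5000 9.0000 13.0000] v=[2.0000 0.0000 0.0000]
Step 2: x=[4.3750 8.6250 13.0000] v=[3.5000 -1.5000 0.0000]
Step 3: x=[5.3125 8.2813 12.9531] v=[3.7500 -1.3750 -0.1875]
Step 4: x=[5.9922 8.3633 12.8223] v=[2.7188 0.3280 -0.5234]
Max displacement = 1.9922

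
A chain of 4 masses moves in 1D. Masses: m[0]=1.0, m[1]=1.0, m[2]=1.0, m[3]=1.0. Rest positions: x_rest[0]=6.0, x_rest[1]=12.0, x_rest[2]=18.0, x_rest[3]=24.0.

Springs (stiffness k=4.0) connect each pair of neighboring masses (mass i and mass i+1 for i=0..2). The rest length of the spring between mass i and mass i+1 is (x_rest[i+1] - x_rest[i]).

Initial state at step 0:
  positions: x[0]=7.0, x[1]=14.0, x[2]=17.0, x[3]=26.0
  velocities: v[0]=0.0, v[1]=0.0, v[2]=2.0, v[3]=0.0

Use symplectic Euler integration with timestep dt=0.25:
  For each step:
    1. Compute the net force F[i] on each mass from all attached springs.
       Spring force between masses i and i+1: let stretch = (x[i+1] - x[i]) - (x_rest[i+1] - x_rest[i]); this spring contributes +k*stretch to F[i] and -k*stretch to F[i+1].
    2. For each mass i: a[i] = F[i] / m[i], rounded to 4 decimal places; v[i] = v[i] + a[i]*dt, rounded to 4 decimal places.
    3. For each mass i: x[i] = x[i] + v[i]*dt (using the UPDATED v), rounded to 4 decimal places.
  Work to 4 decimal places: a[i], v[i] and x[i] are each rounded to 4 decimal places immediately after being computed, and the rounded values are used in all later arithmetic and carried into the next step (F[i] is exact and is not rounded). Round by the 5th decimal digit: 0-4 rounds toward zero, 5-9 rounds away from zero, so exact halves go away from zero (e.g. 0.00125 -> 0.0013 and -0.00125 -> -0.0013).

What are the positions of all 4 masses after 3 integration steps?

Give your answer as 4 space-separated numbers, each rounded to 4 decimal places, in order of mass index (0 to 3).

Answer: 7.2813 12.2188 21.7188 24.2813

Derivation:
Step 0: x=[7.0000 14.0000 17.0000 26.0000] v=[0.0000 0.0000 2.0000 0.0000]
Step 1: x=[7.2500 13.0000 19.0000 25.2500] v=[1.0000 -4.0000 8.0000 -3.0000]
Step 2: x=[7.4375 12.0625 21.0625 24.4375] v=[0.7500 -3.7500 8.2500 -3.2500]
Step 3: x=[7.2813 12.2188 21.7188 24.2813] v=[-0.6250 0.6250 2.6250 -0.6250]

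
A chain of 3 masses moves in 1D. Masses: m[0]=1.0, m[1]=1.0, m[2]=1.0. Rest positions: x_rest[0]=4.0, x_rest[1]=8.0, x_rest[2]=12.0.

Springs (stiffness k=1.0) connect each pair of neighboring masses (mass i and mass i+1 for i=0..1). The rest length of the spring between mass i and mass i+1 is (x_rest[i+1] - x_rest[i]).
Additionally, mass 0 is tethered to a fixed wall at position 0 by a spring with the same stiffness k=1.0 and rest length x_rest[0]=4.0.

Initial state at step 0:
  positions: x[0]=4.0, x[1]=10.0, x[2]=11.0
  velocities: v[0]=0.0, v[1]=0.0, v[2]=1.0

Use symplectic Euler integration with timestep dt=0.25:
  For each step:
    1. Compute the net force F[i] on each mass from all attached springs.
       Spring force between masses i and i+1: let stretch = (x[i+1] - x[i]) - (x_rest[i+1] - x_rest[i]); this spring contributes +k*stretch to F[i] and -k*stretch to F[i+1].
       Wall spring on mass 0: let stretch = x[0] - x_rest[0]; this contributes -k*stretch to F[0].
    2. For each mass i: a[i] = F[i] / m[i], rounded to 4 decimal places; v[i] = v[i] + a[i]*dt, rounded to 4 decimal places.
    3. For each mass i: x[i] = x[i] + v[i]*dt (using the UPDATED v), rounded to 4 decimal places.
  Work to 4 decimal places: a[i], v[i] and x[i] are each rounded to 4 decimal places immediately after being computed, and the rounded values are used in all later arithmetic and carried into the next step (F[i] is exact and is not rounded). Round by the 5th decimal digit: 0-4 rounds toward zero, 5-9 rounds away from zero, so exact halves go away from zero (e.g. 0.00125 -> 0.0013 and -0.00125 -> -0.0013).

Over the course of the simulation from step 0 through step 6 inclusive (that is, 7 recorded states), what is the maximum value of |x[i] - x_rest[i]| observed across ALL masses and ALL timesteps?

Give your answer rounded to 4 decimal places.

Step 0: x=[4.0000 10.0000 11.0000] v=[0.0000 0.0000 1.0000]
Step 1: x=[4.1250 9.6875 11.4375] v=[0.5000 -1.2500 1.7500]
Step 2: x=[4.3399 9.1367 12.0156] v=[0.8594 -2.2031 2.3125]
Step 3: x=[4.5833 8.4661 12.6638] v=[0.9736 -2.6826 2.5928]
Step 4: x=[4.7829 7.8151 13.2997] v=[0.7985 -2.6039 2.5434]
Step 5: x=[4.8731 7.3174 13.8428] v=[0.3608 -1.9908 2.1723]
Step 6: x=[4.8115 7.0748 14.2281] v=[-0.2464 -0.9705 1.5410]
Max displacement = 2.2281

Answer: 2.2281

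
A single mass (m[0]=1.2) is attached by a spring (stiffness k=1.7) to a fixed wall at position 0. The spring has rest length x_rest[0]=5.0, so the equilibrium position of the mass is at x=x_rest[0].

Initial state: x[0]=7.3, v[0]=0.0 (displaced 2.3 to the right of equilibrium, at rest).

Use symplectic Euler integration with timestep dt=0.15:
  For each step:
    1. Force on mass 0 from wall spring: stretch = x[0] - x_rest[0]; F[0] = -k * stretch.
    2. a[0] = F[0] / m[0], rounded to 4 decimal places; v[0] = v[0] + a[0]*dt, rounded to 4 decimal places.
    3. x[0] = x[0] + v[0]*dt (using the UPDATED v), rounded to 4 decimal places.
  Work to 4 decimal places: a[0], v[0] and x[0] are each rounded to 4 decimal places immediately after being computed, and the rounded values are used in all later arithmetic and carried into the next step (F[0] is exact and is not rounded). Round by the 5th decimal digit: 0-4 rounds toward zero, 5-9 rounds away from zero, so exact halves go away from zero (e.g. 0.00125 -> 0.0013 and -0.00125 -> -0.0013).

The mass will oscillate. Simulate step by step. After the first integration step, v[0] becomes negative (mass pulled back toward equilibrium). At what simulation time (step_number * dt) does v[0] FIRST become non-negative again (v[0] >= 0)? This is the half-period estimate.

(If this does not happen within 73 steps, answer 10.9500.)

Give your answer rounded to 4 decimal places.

Answer: 2.7000

Derivation:
Step 0: x=[7.3000] v=[0.0000]
Step 1: x=[7.2267] v=[-0.4887]
Step 2: x=[7.0824] v=[-0.9619]
Step 3: x=[6.8717] v=[-1.4044]
Step 4: x=[6.6014] v=[-1.8021]
Step 5: x=[6.2800] v=[-2.1424]
Step 6: x=[5.9178] v=[-2.4144]
Step 7: x=[5.5264] v=[-2.6094]
Step 8: x=[5.1182] v=[-2.7213]
Step 9: x=[4.7062] v=[-2.7464]
Step 10: x=[4.3036] v=[-2.6840]
Step 11: x=[3.9232] v=[-2.5360]
Step 12: x=[3.5771] v=[-2.3072]
Step 13: x=[3.2764] v=[-2.0048]
Step 14: x=[3.0306] v=[-1.6385]
Step 15: x=[2.8476] v=[-1.2200]
Step 16: x=[2.7332] v=[-0.7626]
Step 17: x=[2.6911] v=[-0.2809]
Step 18: x=[2.7226] v=[0.2097]
First v>=0 after going negative at step 18, time=2.7000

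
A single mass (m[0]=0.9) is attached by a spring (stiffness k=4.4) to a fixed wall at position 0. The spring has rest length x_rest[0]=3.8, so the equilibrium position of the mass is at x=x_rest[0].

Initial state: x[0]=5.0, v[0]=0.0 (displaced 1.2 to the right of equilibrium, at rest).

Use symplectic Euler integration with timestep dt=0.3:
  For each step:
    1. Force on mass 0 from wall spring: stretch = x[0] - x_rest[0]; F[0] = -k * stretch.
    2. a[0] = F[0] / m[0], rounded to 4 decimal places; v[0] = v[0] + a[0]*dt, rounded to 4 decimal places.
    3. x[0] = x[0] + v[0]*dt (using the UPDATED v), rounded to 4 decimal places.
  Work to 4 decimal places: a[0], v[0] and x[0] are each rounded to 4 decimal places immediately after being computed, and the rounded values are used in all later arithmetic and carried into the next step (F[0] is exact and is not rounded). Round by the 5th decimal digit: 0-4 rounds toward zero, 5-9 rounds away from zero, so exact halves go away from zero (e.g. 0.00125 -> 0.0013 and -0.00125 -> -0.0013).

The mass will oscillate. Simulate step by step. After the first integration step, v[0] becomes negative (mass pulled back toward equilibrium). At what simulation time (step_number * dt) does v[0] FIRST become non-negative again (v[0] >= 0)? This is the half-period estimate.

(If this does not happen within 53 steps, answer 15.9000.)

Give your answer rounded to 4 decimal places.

Answer: 1.5000

Derivation:
Step 0: x=[5.0000] v=[0.0000]
Step 1: x=[4.4720] v=[-1.7600]
Step 2: x=[3.6483] v=[-2.7456]
Step 3: x=[2.8914] v=[-2.5231]
Step 4: x=[2.5343] v=[-1.1905]
Step 5: x=[2.7341] v=[0.6659]
First v>=0 after going negative at step 5, time=1.5000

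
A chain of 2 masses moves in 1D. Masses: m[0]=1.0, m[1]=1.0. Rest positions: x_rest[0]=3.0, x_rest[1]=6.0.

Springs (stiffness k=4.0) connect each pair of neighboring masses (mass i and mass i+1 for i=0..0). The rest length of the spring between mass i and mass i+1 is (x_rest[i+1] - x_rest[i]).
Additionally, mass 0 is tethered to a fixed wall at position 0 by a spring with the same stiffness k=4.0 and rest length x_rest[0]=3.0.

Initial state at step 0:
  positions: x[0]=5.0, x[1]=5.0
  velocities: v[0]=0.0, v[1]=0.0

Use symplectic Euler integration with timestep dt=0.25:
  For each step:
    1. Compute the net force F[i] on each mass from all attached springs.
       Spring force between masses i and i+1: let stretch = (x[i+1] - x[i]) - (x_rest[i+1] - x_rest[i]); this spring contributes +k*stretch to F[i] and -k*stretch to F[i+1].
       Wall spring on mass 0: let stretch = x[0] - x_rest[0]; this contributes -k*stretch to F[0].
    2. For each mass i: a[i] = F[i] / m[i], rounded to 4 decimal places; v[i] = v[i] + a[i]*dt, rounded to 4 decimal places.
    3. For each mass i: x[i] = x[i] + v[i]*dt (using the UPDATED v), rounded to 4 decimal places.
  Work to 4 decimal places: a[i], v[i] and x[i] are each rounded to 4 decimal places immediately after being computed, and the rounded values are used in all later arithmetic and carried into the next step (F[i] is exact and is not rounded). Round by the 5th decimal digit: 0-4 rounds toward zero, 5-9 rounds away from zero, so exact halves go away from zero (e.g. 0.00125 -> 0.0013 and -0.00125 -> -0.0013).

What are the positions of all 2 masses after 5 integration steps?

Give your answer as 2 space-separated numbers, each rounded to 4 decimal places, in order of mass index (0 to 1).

Step 0: x=[5.0000 5.0000] v=[0.0000 0.0000]
Step 1: x=[3.7500 5.7500] v=[-5.0000 3.0000]
Step 2: x=[2.0625 6.7500] v=[-6.7500 4.0000]
Step 3: x=[1.0313 7.3281] v=[-4.1250 2.3125]
Step 4: x=[1.3164 7.0820] v=[1.1405 -0.9843]
Step 5: x=[2.7138 6.1445] v=[5.5897 -3.7499]

Answer: 2.7138 6.1445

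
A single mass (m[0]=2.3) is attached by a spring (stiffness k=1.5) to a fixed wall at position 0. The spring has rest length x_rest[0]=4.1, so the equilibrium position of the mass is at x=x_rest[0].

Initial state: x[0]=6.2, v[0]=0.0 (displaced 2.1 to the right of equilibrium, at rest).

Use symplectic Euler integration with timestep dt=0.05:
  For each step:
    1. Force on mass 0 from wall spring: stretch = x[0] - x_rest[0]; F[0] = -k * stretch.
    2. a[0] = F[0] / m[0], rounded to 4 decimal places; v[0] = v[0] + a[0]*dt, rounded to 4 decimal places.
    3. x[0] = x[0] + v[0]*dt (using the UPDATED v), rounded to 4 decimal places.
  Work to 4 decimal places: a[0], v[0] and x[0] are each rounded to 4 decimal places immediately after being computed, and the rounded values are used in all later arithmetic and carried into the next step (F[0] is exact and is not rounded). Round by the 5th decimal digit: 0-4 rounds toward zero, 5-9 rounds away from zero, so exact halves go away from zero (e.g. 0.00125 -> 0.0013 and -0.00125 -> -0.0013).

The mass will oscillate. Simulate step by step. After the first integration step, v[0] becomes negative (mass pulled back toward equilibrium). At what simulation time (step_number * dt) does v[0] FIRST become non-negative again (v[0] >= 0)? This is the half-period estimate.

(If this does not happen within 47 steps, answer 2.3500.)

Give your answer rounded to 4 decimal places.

Step 0: x=[6.2000] v=[0.0000]
Step 1: x=[6.1966] v=[-0.0685]
Step 2: x=[6.1898] v=[-0.1369]
Step 3: x=[6.1796] v=[-0.2050]
Step 4: x=[6.1660] v=[-0.2728]
Step 5: x=[6.1490] v=[-0.3402]
Step 6: x=[6.1287] v=[-0.4070]
Step 7: x=[6.1050] v=[-0.4732]
Step 8: x=[6.0781] v=[-0.5386]
Step 9: x=[6.0479] v=[-0.6031]
Step 10: x=[6.0146] v=[-0.6666]
Step 11: x=[5.9782] v=[-0.7290]
Step 12: x=[5.9387] v=[-0.7902]
Step 13: x=[5.8962] v=[-0.8502]
Step 14: x=[5.8508] v=[-0.9088]
Step 15: x=[5.8025] v=[-0.9659]
Step 16: x=[5.7514] v=[-1.0214]
Step 17: x=[5.6976] v=[-1.0753]
Step 18: x=[5.6412] v=[-1.1274]
Step 19: x=[5.5823] v=[-1.1777]
Step 20: x=[5.5210] v=[-1.2260]
Step 21: x=[5.4574] v=[-1.2723]
Step 22: x=[5.3916] v=[-1.3166]
Step 23: x=[5.3237] v=[-1.3587]
Step 24: x=[5.2538] v=[-1.3986]
Step 25: x=[5.1820] v=[-1.4362]
Step 26: x=[5.1084] v=[-1.4715]
Step 27: x=[5.0332] v=[-1.5044]
Step 28: x=[4.9565] v=[-1.5348]
Step 29: x=[4.8784] v=[-1.5627]
Step 30: x=[4.7990] v=[-1.5881]
Step 31: x=[4.7185] v=[-1.6109]
Step 32: x=[4.6369] v=[-1.6311]
Step 33: x=[4.5545] v=[-1.6486]
Step 34: x=[4.4713] v=[-1.6634]
Step 35: x=[4.3875] v=[-1.6755]
Step 36: x=[4.3033] v=[-1.6849]
Step 37: x=[4.2187] v=[-1.6915]
Step 38: x=[4.1339] v=[-1.6954]
Step 39: x=[4.0491] v=[-1.6965]
Step 40: x=[3.9644] v=[-1.6948]
Step 41: x=[3.8799] v=[-1.6904]
Step 42: x=[3.7957] v=[-1.6832]
Step 43: x=[3.7120] v=[-1.6733]
Step 44: x=[3.6290] v=[-1.6607]
Step 45: x=[3.5467] v=[-1.6453]
Step 46: x=[3.4653] v=[-1.6273]
Step 47: x=[3.3850] v=[-1.6066]
v[0] did not become non-negative within 47 steps; using fallback time=2.3500

Answer: 2.3500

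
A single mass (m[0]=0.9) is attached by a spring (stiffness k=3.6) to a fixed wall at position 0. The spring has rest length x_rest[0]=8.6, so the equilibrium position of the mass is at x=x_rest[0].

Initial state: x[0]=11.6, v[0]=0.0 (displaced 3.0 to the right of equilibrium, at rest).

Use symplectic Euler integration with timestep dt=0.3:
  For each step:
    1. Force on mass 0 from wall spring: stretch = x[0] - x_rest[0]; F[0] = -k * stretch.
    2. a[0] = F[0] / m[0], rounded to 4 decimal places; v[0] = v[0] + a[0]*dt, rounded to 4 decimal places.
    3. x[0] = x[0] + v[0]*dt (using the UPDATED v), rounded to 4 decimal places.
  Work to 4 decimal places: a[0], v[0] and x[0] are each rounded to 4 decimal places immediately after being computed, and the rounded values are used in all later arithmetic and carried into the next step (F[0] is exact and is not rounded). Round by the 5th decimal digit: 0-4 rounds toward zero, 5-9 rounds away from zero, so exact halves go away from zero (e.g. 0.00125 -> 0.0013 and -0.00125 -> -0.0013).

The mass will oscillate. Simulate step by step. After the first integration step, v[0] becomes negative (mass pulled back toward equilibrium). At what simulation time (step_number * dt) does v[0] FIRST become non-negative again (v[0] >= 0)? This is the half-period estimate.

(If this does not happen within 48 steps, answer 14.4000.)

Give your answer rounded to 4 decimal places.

Answer: 1.8000

Derivation:
Step 0: x=[11.6000] v=[0.0000]
Step 1: x=[10.5200] v=[-3.6000]
Step 2: x=[8.7488] v=[-5.9040]
Step 3: x=[6.9240] v=[-6.0826]
Step 4: x=[5.7026] v=[-4.0714]
Step 5: x=[5.5243] v=[-0.5945]
Step 6: x=[6.4532] v=[3.0963]
First v>=0 after going negative at step 6, time=1.8000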